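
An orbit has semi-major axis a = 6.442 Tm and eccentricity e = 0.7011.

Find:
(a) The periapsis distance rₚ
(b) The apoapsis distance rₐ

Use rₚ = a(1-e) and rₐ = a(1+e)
a = 6.442 Tm = 6.442 × 10^12 m
e = 0.7011:  1 − e = 0.2989,  1 + e = 1.7011
(a) rₚ = a(1 − e) = 6.442 × 10^12 m × 0.2989 = 1.92551 × 10^12 m ≈ 1.926 Tm
(b) rₐ = a(1 + e) = 6.442 × 10^12 m × 1.7011 = 1.09585 × 10^13 m ≈ 10.96 Tm

Final answer:
(a) rₚ = 1.926 Tm
(b) rₐ = 10.96 Tm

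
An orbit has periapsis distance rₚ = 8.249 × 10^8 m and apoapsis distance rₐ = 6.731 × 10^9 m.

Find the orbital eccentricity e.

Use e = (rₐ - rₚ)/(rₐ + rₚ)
rₚ = 8.249 × 10^8 m
rₐ = 6.731 × 10^9 m
rₐ − rₚ = 5.9061 × 10^9 m
rₐ + rₚ = 7.5559 × 10^9 m
e = (rₐ − rₚ)/(rₐ + rₚ) = 0.781654

Final answer: e = 0.7817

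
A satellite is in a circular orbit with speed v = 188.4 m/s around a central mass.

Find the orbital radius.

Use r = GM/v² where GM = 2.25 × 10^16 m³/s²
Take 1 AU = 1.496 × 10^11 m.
v = 188.4 m/s
GM = 2.25 × 10^16 m³/s²
v² = 35494.6 m²/s²
r = GM/v² = (2.25 × 10^16) / 35494.6 = 6.339 × 10^11 m ≈ 4.237 AU

Final answer: 4.237 AU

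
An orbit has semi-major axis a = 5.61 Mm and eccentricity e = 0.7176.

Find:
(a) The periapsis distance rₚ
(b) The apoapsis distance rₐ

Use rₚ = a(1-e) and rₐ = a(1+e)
a = 5.61 Mm = 5.61 × 10^6 m
e = 0.7176:  1 − e = 0.2824,  1 + e = 1.7176
(a) rₚ = a(1 − e) = 5.61 × 10^6 m × 0.2824 = 1.58426 × 10^6 m ≈ 1.584 Mm
(b) rₐ = a(1 + e) = 5.61 × 10^6 m × 1.7176 = 9.63574 × 10^6 m ≈ 9.636 Mm

Final answer:
(a) rₚ = 1.584 Mm
(b) rₐ = 9.636 Mm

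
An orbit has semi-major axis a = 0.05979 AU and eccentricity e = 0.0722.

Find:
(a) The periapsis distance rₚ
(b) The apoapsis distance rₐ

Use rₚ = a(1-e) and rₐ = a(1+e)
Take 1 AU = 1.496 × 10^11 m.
a = 0.05979 AU = 8.94458 × 10^9 m
e = 0.0722:  1 − e = 0.9278,  1 + e = 1.0722
(a) rₚ = a(1 − e) = 8.94458 × 10^9 m × 0.9278 = 8.29879 × 10^9 m ≈ 0.05547 AU
(b) rₐ = a(1 + e) = 8.94458 × 10^9 m × 1.0722 = 9.59038 × 10^9 m ≈ 0.06411 AU

Final answer:
(a) rₚ = 0.05547 AU
(b) rₐ = 0.06411 AU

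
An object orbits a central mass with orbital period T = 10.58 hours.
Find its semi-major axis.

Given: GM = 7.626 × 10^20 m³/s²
T = 10.58 hours = 38088 s
GM = 7.626 × 10^20 m³/s²
Kepler's third law: a³ = GM T² / (4π²)
T² = 1.4507 × 10^9 s²
a³ = (7.626 × 10^20) × (1.4507 × 10^9) / (4π²) = 2.80229 × 10^28 m³
a = (a³)^(1/3) = 3.03742 × 10^9 m ≈ 3.037 × 10^9 m

Final answer: 3.037 × 10^9 m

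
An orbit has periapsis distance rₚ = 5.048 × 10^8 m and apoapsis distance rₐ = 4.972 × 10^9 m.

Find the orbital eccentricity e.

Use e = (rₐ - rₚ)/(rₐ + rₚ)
rₚ = 5.048 × 10^8 m
rₐ = 4.972 × 10^9 m
rₐ − rₚ = 4.4672 × 10^9 m
rₐ + rₚ = 5.4768 × 10^9 m
e = (rₐ − rₚ)/(rₐ + rₚ) = 0.815659

Final answer: e = 0.8157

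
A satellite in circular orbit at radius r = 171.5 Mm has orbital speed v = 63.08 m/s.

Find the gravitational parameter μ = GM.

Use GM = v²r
r = 171.5 Mm = 1.715 × 10^8 m
v = 63.08 m/s
v² = 3979.09 m²/s²
GM = v²r = 3979.09 × 1.715 × 10^8 = 6.82413 × 10^11 m³/s²
GM ≈ 6.824 × 10^11 m³/s²

Final answer: GM = 6.824 × 10^11 m³/s²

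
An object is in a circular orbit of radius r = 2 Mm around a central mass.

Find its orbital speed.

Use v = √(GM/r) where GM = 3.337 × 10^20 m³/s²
r = 2 Mm = 2 × 10^6 m
GM = 3.337 × 10^20 m³/s²
GM/r = (3.337 × 10^20) / (2 × 10^6) = 1.6685 × 10^14 m²/s²
v = √(GM/r) = 1.2917 × 10^7 m/s ≈ 1.292 × 10^4 km/s

Final answer: 1.292 × 10^4 km/s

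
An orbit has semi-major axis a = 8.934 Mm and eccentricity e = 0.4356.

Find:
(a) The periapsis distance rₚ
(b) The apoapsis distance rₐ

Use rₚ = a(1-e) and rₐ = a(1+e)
a = 8.934 Mm = 8.934 × 10^6 m
e = 0.4356:  1 − e = 0.5644,  1 + e = 1.4356
(a) rₚ = a(1 − e) = 8.934 × 10^6 m × 0.5644 = 5.04235 × 10^6 m ≈ 5.042 Mm
(b) rₐ = a(1 + e) = 8.934 × 10^6 m × 1.4356 = 1.28257 × 10^7 m ≈ 12.83 Mm

Final answer:
(a) rₚ = 5.042 Mm
(b) rₐ = 12.83 Mm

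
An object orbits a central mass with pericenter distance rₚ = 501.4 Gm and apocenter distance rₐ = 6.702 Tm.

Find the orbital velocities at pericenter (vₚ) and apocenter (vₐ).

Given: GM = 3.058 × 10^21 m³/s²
rₚ = 501.4 Gm = 5.014 × 10^11 m
rₐ = 6.702 Tm = 6.702 × 10^12 m
GM = 3.058 × 10^21 m³/s²
a = (rₚ + rₐ)/2 = 3.6017 × 10^12 m
Vis-viva: v² = GM (2/r − 1/a)
vₚ² = 3.058 × 10^21 × (3.98883 × 10^-12 − 2.77647 × 10^-13) = 1.13488 × 10^10 m²/s²
vₚ = 106531 m/s ≈ 106.5 km/s
vₐ² = 3.058 × 10^21 × (2.98418 × 10^-13 − 2.77647 × 10^-13) = 6.35199 × 10^7 m²/s²
vₐ = 7969.94 m/s ≈ 7.97 km/s

Final answer: vₚ = 106.5 km/s, vₐ = 7.97 km/s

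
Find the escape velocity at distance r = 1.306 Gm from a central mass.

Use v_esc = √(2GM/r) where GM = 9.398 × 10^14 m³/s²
r = 1.306 Gm = 1.306 × 10^9 m
GM = 9.398 × 10^14 m³/s²
2GM/r = 2 × (9.398 × 10^14) / (1.306 × 10^9) = 1.4392 × 10^6 m²/s²
v_esc = √(2GM/r) = 1199.67 m/s ≈ 1.2 km/s

Final answer: 1.2 km/s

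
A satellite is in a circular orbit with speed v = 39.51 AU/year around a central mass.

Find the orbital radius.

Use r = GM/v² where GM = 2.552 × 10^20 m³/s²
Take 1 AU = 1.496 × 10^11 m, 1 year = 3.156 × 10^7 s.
v = 39.51 AU/year = 187284 m/s
GM = 2.552 × 10^20 m³/s²
v² = 3.50755 × 10^10 m²/s²
r = GM/v² = (2.552 × 10^20) / (3.50755 × 10^10) = 7.27574 × 10^9 m ≈ 0.04863 AU

Final answer: 0.04863 AU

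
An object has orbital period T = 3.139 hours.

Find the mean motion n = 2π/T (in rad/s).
T = 3.139 hours = 11300.4 s
n = 2π / 11300.4 s = 0.000556014 rad/s ≈ 0.000556 rad/s

Final answer: n = 0.000556 rad/s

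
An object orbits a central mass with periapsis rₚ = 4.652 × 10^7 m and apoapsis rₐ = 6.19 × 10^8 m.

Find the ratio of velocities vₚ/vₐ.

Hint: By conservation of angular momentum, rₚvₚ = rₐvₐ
rₚ = 4.652 × 10^7 m
rₐ = 6.19 × 10^8 m
rₚvₚ = rₐvₐ  ⇒  vₚ/vₐ = rₐ/rₚ
vₚ/vₐ = (6.19 × 10^8) / (4.652 × 10^7) = 13.3061

Final answer: vₚ/vₐ = 13.31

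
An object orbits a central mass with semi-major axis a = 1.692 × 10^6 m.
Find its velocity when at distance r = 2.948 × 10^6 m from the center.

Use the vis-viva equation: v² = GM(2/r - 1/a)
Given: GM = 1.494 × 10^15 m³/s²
a = 1.692 × 10^6 m
r = 2.948 × 10^6 m
GM = 1.494 × 10^15 m³/s²
2/r − 1/a = 6.78426 × 10^-7 − 5.91017 × 10^-7 = 8.74095 × 10^-8 m⁻¹
v² = GM (2/r − 1/a) = 1.3059 × 10^8 m²/s²
v = 11427.6 m/s ≈ 11.43 km/s

Final answer: 11.43 km/s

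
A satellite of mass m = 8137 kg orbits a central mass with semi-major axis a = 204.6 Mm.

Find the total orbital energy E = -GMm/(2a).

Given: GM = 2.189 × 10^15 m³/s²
a = 204.6 Mm = 2.046 × 10^8 m
GM = 2.189 × 10^15 m³/s²
2a = 4.092 × 10^8 m
GMm = 2.189 × 10^15 × 8137 = 1.78119 × 10^19 m³·kg/s²
E = −GMm/(2a) = -4.35286 × 10^10 J ≈ -43.53 GJ

Final answer: -43.53 GJ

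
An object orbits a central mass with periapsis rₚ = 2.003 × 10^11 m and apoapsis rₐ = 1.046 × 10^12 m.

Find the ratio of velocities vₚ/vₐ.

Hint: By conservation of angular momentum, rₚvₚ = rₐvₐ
rₚ = 2.003 × 10^11 m
rₐ = 1.046 × 10^12 m
rₚvₚ = rₐvₐ  ⇒  vₚ/vₐ = rₐ/rₚ
vₚ/vₐ = (1.046 × 10^12) / (2.003 × 10^11) = 5.22217

Final answer: vₚ/vₐ = 5.222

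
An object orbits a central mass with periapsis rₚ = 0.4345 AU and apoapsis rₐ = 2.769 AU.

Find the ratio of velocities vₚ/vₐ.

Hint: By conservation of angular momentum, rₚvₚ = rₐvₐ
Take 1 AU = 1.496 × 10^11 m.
rₚ = 0.4345 AU = 6.50012 × 10^10 m
rₐ = 2.769 AU = 4.14242 × 10^11 m
rₚvₚ = rₐvₐ  ⇒  vₚ/vₐ = rₐ/rₚ
vₚ/vₐ = (4.14242 × 10^11) / (6.50012 × 10^10) = 6.37284

Final answer: vₚ/vₐ = 6.373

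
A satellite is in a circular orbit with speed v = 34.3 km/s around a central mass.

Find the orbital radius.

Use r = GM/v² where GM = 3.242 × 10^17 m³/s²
v = 34.3 km/s = 34300 m/s
GM = 3.242 × 10^17 m³/s²
v² = 1.17649 × 10^9 m²/s²
r = GM/v² = (3.242 × 10^17) / (1.17649 × 10^9) = 2.75565 × 10^8 m ≈ 275.6 Mm

Final answer: 275.6 Mm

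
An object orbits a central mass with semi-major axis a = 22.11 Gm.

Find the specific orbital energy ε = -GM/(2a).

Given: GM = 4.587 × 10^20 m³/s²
a = 22.11 Gm = 2.211 × 10^10 m
GM = 4.587 × 10^20 m³/s²
2a = 4.422 × 10^10 m
ε = −GM/(2a) = -1.03731 × 10^10 J/kg ≈ -10.37 GJ/kg

Final answer: -10.37 GJ/kg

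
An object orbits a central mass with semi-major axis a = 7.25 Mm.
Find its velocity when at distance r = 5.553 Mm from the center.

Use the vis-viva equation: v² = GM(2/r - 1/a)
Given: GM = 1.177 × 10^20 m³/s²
a = 7.25 Mm = 7.25 × 10^6 m
r = 5.553 Mm = 5.553 × 10^6 m
GM = 1.177 × 10^20 m³/s²
2/r − 1/a = 3.60166 × 10^-7 − 1.37931 × 10^-7 = 2.22235 × 10^-7 m⁻¹
v² = GM (2/r − 1/a) = 2.6157 × 10^13 m²/s²
v = 5.11439 × 10^6 m/s ≈ 5114 km/s

Final answer: 5114 km/s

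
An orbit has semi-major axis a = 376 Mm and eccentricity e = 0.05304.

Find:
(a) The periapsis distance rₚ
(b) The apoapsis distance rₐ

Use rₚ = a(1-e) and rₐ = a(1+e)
a = 376 Mm = 3.76 × 10^8 m
e = 0.05304:  1 − e = 0.94696,  1 + e = 1.05304
(a) rₚ = a(1 − e) = 3.76 × 10^8 m × 0.94696 = 3.56057 × 10^8 m ≈ 356.1 Mm
(b) rₐ = a(1 + e) = 3.76 × 10^8 m × 1.05304 = 3.95943 × 10^8 m ≈ 395.9 Mm

Final answer:
(a) rₚ = 356.1 Mm
(b) rₐ = 395.9 Mm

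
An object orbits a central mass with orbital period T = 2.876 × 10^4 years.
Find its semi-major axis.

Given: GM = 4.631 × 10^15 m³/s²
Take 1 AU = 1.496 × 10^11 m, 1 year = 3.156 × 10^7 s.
T = 2.876 × 10^4 years = 9.07666 × 10^11 s
GM = 4.631 × 10^15 m³/s²
Kepler's third law: a³ = GM T² / (4π²)
T² = 8.23857 × 10^23 s²
a³ = (4.631 × 10^15) × (8.23857 × 10^23) / (4π²) = 9.66422 × 10^37 m³
a = (a³)^(1/3) = 4.58904 × 10^12 m ≈ 30.68 AU

Final answer: 30.68 AU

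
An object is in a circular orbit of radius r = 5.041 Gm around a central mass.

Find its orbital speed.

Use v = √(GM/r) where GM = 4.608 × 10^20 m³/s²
r = 5.041 Gm = 5.041 × 10^9 m
GM = 4.608 × 10^20 m³/s²
GM/r = (4.608 × 10^20) / (5.041 × 10^9) = 9.14104 × 10^10 m²/s²
v = √(GM/r) = 302342 m/s ≈ 302.3 km/s

Final answer: 302.3 km/s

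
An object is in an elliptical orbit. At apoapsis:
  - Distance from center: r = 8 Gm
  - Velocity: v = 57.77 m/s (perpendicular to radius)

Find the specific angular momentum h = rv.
r = 8 Gm = 8 × 10^9 m
v = 57.77 m/s
h = rv = 8 × 10^9 × 57.77 = 4.6216 × 10^11 m²/s ≈ 4.622 × 10^11 m²/s

Final answer: h = 4.622 × 10^11 m²/s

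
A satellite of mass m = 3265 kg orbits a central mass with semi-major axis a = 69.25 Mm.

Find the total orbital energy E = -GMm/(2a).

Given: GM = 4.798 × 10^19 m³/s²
a = 69.25 Mm = 6.925 × 10^7 m
GM = 4.798 × 10^19 m³/s²
2a = 1.385 × 10^8 m
GMm = 4.798 × 10^19 × 3265 = 1.56655 × 10^23 m³·kg/s²
E = −GMm/(2a) = -1.13108 × 10^15 J ≈ -1.131 PJ

Final answer: -1.131 PJ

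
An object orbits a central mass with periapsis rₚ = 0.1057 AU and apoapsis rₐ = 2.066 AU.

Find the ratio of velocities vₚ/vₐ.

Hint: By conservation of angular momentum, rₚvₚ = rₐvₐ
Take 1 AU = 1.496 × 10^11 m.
rₚ = 0.1057 AU = 1.58127 × 10^10 m
rₐ = 2.066 AU = 3.09074 × 10^11 m
rₚvₚ = rₐvₐ  ⇒  vₚ/vₐ = rₐ/rₚ
vₚ/vₐ = (3.09074 × 10^11) / (1.58127 × 10^10) = 19.5459

Final answer: vₚ/vₐ = 19.55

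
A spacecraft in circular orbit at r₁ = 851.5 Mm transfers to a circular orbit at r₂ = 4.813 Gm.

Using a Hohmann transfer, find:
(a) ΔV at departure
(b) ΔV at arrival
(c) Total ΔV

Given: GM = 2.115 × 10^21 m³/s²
r₁ = 851.5 Mm = 8.515 × 10^8 m
r₂ = 4.813 Gm = 4.813 × 10^9 m
GM = 2.115 × 10^21 m³/s²
Transfer ellipse: a_t = (r₁ + r₂)/2 = 2.83225 × 10^9 m
Circular speed at r₁: v₁ = √(GM/r₁) = 1.57602 × 10^6 m/s
Transfer speed at r₁ (periapsis): v₁ₜ = √(GM(2/r₁ − 1/a_t)) = 2.05449 × 10^6 m/s
(a) ΔV₁ = v₁ₜ − v₁ = 478470 m/s ≈ 478.5 km/s
Circular speed at r₂: v₂ = √(GM/r₂) = 662899 m/s
Transfer speed at r₂ (apoapsis): v₂ₜ = √(GM(2/r₂ − 1/a_t)) = 363474 m/s
(b) ΔV₂ = v₂ − v₂ₜ = 299424 m/s ≈ 299.4 km/s
(c) ΔV_total = ΔV₁ + ΔV₂ = 777895 m/s ≈ 777.9 km/s

Final answer:
(a) ΔV₁ = 478.5 km/s
(b) ΔV₂ = 299.4 km/s
(c) ΔV_total = 777.9 km/s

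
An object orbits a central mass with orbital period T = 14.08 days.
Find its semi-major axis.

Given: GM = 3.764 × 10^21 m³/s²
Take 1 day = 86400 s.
T = 14.08 days = 1.21651 × 10^6 s
GM = 3.764 × 10^21 m³/s²
Kepler's third law: a³ = GM T² / (4π²)
T² = 1.4799 × 10^12 s²
a³ = (3.764 × 10^21) × (1.4799 × 10^12) / (4π²) = 1.41099 × 10^32 m³
a = (a³)^(1/3) = 5.20604 × 10^10 m ≈ 52.06 Gm

Final answer: 52.06 Gm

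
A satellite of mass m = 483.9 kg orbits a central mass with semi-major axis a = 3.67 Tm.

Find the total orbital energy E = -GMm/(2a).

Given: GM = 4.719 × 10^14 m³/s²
a = 3.67 Tm = 3.67 × 10^12 m
GM = 4.719 × 10^14 m³/s²
2a = 7.34 × 10^12 m
GMm = 4.719 × 10^14 × 483.9 = 2.28352 × 10^17 m³·kg/s²
E = −GMm/(2a) = -31110.7 J ≈ -31.11 kJ

Final answer: -31.11 kJ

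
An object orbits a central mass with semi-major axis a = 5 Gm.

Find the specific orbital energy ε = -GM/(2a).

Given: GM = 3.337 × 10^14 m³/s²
a = 5 Gm = 5 × 10^9 m
GM = 3.337 × 10^14 m³/s²
2a = 1 × 10^10 m
ε = −GM/(2a) = -33370 J/kg ≈ -33.37 kJ/kg

Final answer: -33.37 kJ/kg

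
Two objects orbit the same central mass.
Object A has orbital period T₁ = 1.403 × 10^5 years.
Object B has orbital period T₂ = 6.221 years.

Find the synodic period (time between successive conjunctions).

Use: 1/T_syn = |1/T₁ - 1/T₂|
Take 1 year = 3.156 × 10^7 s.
T₁ = 1.403 × 10^5 years = 4.42787 × 10^12 s
T₂ = 6.221 years = 1.96335 × 10^8 s
1/T₁ = 2.25842 × 10^-13 s⁻¹
1/T₂ = 5.09334 × 10^-9 s⁻¹
|1/T₁ − 1/T₂| = 5.09312 × 10^-9 s⁻¹
T_syn = 1 / |1/T₁ − 1/T₂| = 1.96343 × 10^8 s ≈ 6.221 years

Final answer: T_syn = 6.221 years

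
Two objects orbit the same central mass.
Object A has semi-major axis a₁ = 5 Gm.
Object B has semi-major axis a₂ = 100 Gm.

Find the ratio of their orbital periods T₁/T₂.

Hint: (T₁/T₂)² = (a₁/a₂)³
a₁ = 5 Gm = 5 × 10^9 m
a₂ = 100 Gm = 1 × 10^11 m
a₁/a₂ = 0.05
T₁/T₂ = (a₁/a₂)^(3/2) = (0.05)^1.5 = 0.0111803

Final answer: T₁/T₂ = 0.01118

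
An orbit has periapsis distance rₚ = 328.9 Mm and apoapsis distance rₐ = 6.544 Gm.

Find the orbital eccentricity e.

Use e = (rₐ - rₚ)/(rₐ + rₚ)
rₚ = 328.9 Mm = 3.289 × 10^8 m
rₐ = 6.544 Gm = 6.544 × 10^9 m
rₐ − rₚ = 6.2151 × 10^9 m
rₐ + rₚ = 6.8729 × 10^9 m
e = (rₐ − rₚ)/(rₐ + rₚ) = 0.904291

Final answer: e = 0.9043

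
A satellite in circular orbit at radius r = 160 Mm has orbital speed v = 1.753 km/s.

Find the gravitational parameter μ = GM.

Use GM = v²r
r = 160 Mm = 1.6 × 10^8 m
v = 1.753 km/s = 1753 m/s
v² = 3.07301 × 10^6 m²/s²
GM = v²r = 3.07301 × 10^6 × 1.6 × 10^8 = 4.91681 × 10^14 m³/s²
GM ≈ 4.917 × 10^14 m³/s²

Final answer: GM = 4.917 × 10^14 m³/s²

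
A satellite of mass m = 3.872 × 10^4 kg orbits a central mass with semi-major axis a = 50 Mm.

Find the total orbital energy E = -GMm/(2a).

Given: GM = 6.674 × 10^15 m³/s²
a = 50 Mm = 5 × 10^7 m
GM = 6.674 × 10^15 m³/s²
2a = 1 × 10^8 m
GMm = 6.674 × 10^15 × 38720 = 2.58417 × 10^20 m³·kg/s²
E = −GMm/(2a) = -2.58417 × 10^12 J ≈ -2.584 TJ

Final answer: -2.584 TJ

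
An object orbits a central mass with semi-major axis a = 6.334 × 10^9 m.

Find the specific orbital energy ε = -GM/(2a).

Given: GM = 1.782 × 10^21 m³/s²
a = 6.334 × 10^9 m
GM = 1.782 × 10^21 m³/s²
2a = 1.2668 × 10^10 m
ε = −GM/(2a) = -1.40669 × 10^11 J/kg ≈ -140.7 GJ/kg

Final answer: -140.7 GJ/kg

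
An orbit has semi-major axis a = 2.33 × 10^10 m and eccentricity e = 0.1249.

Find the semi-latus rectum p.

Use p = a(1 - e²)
a = 2.33 × 10^10 m
e = 0.1249,  e² = 0.0156,  1 − e² = 0.9844
p = a(1 − e²) = 2.33 × 10^10 m × 0.9844 = 2.29365 × 10^10 m ≈ 2.294 × 10^10 m

Final answer: p = 2.294 × 10^10 m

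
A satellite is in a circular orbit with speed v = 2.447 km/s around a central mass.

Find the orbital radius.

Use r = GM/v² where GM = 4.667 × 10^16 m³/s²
v = 2.447 km/s = 2447 m/s
GM = 4.667 × 10^16 m³/s²
v² = 5.98781 × 10^6 m²/s²
r = GM/v² = (4.667 × 10^16) / (5.98781 × 10^6) = 7.79417 × 10^9 m ≈ 7.794 Gm

Final answer: 7.794 Gm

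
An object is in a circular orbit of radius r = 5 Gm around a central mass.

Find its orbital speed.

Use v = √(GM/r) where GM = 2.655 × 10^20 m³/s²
r = 5 Gm = 5 × 10^9 m
GM = 2.655 × 10^20 m³/s²
GM/r = (2.655 × 10^20) / (5 × 10^9) = 5.31 × 10^10 m²/s²
v = √(GM/r) = 230434 m/s ≈ 230.4 km/s

Final answer: 230.4 km/s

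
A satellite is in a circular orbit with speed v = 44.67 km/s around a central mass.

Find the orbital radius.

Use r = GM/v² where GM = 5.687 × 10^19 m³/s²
v = 44.67 km/s = 44670 m/s
GM = 5.687 × 10^19 m³/s²
v² = 1.99541 × 10^9 m²/s²
r = GM/v² = (5.687 × 10^19) / (1.99541 × 10^9) = 2.85004 × 10^10 m ≈ 2.85 × 10^10 m

Final answer: 2.85 × 10^10 m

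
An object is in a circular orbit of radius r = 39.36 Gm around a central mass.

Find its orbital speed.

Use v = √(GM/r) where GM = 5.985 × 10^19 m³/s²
r = 39.36 Gm = 3.936 × 10^10 m
GM = 5.985 × 10^19 m³/s²
GM/r = (5.985 × 10^19) / (3.936 × 10^10) = 1.52058 × 10^9 m²/s²
v = √(GM/r) = 38994.6 m/s ≈ 38.99 km/s

Final answer: 38.99 km/s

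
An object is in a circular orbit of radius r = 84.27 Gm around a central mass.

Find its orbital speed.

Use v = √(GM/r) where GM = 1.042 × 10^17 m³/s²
r = 84.27 Gm = 8.427 × 10^10 m
GM = 1.042 × 10^17 m³/s²
GM/r = (1.042 × 10^17) / (8.427 × 10^10) = 1.2365 × 10^6 m²/s²
v = √(GM/r) = 1111.98 m/s ≈ 1.112 km/s

Final answer: 1.112 km/s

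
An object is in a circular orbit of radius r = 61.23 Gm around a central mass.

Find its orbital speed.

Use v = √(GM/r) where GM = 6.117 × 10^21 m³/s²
r = 61.23 Gm = 6.123 × 10^10 m
GM = 6.117 × 10^21 m³/s²
GM/r = (6.117 × 10^21) / (6.123 × 10^10) = 9.9902 × 10^10 m²/s²
v = √(GM/r) = 316073 m/s ≈ 316.1 km/s

Final answer: 316.1 km/s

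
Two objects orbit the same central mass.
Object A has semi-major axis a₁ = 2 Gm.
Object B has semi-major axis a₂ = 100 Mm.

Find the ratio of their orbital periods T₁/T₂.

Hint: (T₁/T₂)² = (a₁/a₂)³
a₁ = 2 Gm = 2 × 10^9 m
a₂ = 100 Mm = 1 × 10^8 m
a₁/a₂ = 20
T₁/T₂ = (a₁/a₂)^(3/2) = (20)^1.5 = 89.4427

Final answer: T₁/T₂ = 89.44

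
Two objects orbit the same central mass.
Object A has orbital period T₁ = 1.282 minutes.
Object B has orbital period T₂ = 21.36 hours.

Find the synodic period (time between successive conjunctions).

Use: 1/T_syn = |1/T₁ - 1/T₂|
T₁ = 1.282 minutes = 76.92 s
T₂ = 21.36 hours = 76896 s
1/T₁ = 0.0130005 s⁻¹
1/T₂ = 1.30046 × 10^-5 s⁻¹
|1/T₁ − 1/T₂| = 0.0129875 s⁻¹
T_syn = 1 / |1/T₁ − 1/T₂| = 76.997 s ≈ 1.283 minutes

Final answer: T_syn = 1.283 minutes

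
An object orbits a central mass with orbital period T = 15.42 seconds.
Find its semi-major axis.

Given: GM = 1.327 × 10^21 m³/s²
T = 15.42 seconds
GM = 1.327 × 10^21 m³/s²
Kepler's third law: a³ = GM T² / (4π²)
T² = 237.776 s²
a³ = (1.327 × 10^21) × 237.776 / (4π²) = 7.99245 × 10^21 m³
a = (a³)^(1/3) = 1.99937 × 10^7 m ≈ 19.99 Mm

Final answer: 19.99 Mm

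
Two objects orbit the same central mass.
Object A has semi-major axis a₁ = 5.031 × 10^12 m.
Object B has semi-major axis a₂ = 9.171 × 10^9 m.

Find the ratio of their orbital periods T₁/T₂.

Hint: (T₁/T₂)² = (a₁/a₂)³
a₁ = 5.031 × 10^12 m
a₂ = 9.171 × 10^9 m
a₁/a₂ = 548.577
T₁/T₂ = (a₁/a₂)^(3/2) = (548.577)^1.5 = 12848.6

Final answer: T₁/T₂ = 1.285 × 10^4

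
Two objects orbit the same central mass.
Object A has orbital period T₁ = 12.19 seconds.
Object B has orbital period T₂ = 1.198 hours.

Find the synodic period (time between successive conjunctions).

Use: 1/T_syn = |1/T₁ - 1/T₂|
T₁ = 12.19 seconds
T₂ = 1.198 hours = 4312.8 s
1/T₁ = 0.0820345 s⁻¹
1/T₂ = 0.000231868 s⁻¹
|1/T₁ − 1/T₂| = 0.0818026 s⁻¹
T_syn = 1 / |1/T₁ − 1/T₂| = 12.2246 s ≈ 12.22 seconds

Final answer: T_syn = 12.22 seconds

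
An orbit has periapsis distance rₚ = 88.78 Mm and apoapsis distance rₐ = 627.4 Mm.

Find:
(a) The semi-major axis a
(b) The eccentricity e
rₚ = 88.78 Mm = 8.878 × 10^7 m
rₐ = 627.4 Mm = 6.274 × 10^8 m
(a) a = (rₚ + rₐ)/2 = 3.5809 × 10^8 m ≈ 358.1 Mm
(b) e = (rₐ − rₚ)/(rₐ + rₚ) = (5.3862 × 10^8) / (7.1618 × 10^8) = 0.752074

Final answer:
(a) a = 358.1 Mm
(b) e = 0.7521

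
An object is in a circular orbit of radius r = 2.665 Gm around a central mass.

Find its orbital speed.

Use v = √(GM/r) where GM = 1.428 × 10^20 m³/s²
r = 2.665 Gm = 2.665 × 10^9 m
GM = 1.428 × 10^20 m³/s²
GM/r = (1.428 × 10^20) / (2.665 × 10^9) = 5.35835 × 10^10 m²/s²
v = √(GM/r) = 231481 m/s ≈ 231.5 km/s

Final answer: 231.5 km/s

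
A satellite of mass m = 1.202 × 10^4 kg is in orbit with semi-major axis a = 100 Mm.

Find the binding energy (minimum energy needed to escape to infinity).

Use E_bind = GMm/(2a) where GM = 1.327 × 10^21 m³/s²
a = 100 Mm = 1 × 10^8 m
GM = 1.327 × 10^21 m³/s²
m = 1.202 × 10^4 kg
GMm = 1.327 × 10^21 × 12020 = 1.59505 × 10^25 m³·kg/s²
2a = 2 × 10^8 m
E_bind = GMm/(2a) = 7.97527 × 10^16 J ≈ 79.75 PJ

Final answer: 79.75 PJ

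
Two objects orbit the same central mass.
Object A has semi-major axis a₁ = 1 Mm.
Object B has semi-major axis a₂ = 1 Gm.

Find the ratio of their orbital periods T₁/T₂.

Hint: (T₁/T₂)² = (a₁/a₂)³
a₁ = 1 Mm = 1 × 10^6 m
a₂ = 1 Gm = 1 × 10^9 m
a₁/a₂ = 0.001
T₁/T₂ = (a₁/a₂)^(3/2) = (0.001)^1.5 = 3.16228 × 10^-5

Final answer: T₁/T₂ = 3.162 × 10^-5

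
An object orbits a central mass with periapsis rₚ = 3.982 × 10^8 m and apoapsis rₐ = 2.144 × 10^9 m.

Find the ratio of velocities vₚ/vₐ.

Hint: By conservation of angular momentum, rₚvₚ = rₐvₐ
rₚ = 3.982 × 10^8 m
rₐ = 2.144 × 10^9 m
rₚvₚ = rₐvₐ  ⇒  vₚ/vₐ = rₐ/rₚ
vₚ/vₐ = (2.144 × 10^9) / (3.982 × 10^8) = 5.38423

Final answer: vₚ/vₐ = 5.384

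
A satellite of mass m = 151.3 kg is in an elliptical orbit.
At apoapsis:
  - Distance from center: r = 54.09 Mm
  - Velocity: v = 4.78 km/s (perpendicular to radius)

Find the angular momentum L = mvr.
r = 54.09 Mm = 5.409 × 10^7 m
v = 4.78 km/s = 4780 m/s
vr = 4780 × 5.409 × 10^7 = 2.5855 × 10^11 m²/s
L = m × vr = 151.3 × 2.5855 × 10^11 = 3.91186 × 10^13 kg·m²/s ≈ 3.912 × 10^13 kg·m²/s

Final answer: L = 3.912 × 10^13 kg·m²/s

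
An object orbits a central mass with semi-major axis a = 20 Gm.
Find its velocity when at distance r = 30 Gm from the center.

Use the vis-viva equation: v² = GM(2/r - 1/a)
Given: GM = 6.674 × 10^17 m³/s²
a = 20 Gm = 2 × 10^10 m
r = 30 Gm = 3 × 10^10 m
GM = 6.674 × 10^17 m³/s²
2/r − 1/a = 6.66667 × 10^-11 − 5 × 10^-11 = 1.66667 × 10^-11 m⁻¹
v² = GM (2/r − 1/a) = 1.11233 × 10^7 m²/s²
v = 3335.17 m/s ≈ 3.335 km/s

Final answer: 3.335 km/s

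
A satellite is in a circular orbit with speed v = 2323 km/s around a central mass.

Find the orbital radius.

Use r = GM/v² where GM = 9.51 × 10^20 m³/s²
v = 2323 km/s = 2.323 × 10^6 m/s
GM = 9.51 × 10^20 m³/s²
v² = 5.39633 × 10^12 m²/s²
r = GM/v² = (9.51 × 10^20) / (5.39633 × 10^12) = 1.76231 × 10^8 m ≈ 1.762 × 10^8 m

Final answer: 1.762 × 10^8 m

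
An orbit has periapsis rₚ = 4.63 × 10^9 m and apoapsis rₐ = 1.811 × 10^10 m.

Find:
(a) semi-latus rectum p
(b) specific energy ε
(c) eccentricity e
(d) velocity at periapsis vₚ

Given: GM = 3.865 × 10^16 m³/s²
rₚ = 4.63 × 10^9 m
rₐ = 1.811 × 10^10 m
GM = 3.865 × 10^16 m³/s²
a = (rₚ + rₐ)/2 = 1.137 × 10^10 m
e = (rₐ − rₚ)/(rₐ + rₚ) = (1.348 × 10^10) / (2.274 × 10^10) = 0.592788
(a) 1 − e² = 0.648602;  p = a(1 − e²) = 1.137 × 10^10 × 0.648602 = 7.37461 × 10^9 m ≈ 7.375 × 10^9 m
(b) 2a = 2.274 × 10^10 m;  ε = −GM/(2a) = -1.69965 × 10^6 J/kg ≈ -1.7 MJ/kg
(c) e = 0.592788 ≈ 0.5928
(d) vₚ² = GM (2/rₚ − 1/a) = 3.865 × 10^16 × (4.31965 × 10^-10 − 8.79507 × 10^-11) = 1.32962 × 10^7 m²/s²;  vₚ = 3646.39 m/s ≈ 3.646 km/s

Final answer:
(a) semi-latus rectum p = 7.375 × 10^9 m
(b) specific energy ε = -1.7 MJ/kg
(c) eccentricity e = 0.5928
(d) velocity at periapsis vₚ = 3.646 km/s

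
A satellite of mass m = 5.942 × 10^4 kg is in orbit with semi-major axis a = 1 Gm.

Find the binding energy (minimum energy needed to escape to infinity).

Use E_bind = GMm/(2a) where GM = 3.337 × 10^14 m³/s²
a = 1 Gm = 1 × 10^9 m
GM = 3.337 × 10^14 m³/s²
m = 5.942 × 10^4 kg
GMm = 3.337 × 10^14 × 59420 = 1.98285 × 10^19 m³·kg/s²
2a = 2 × 10^9 m
E_bind = GMm/(2a) = 9.91423 × 10^9 J ≈ 9.914 GJ

Final answer: 9.914 GJ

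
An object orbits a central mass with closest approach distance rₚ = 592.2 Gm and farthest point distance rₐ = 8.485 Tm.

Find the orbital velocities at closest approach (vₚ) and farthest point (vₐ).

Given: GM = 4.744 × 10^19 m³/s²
rₚ = 592.2 Gm = 5.922 × 10^11 m
rₐ = 8.485 Tm = 8.485 × 10^12 m
GM = 4.744 × 10^19 m³/s²
a = (rₚ + rₐ)/2 = 4.5386 × 10^12 m
Vis-viva: v² = GM (2/r − 1/a)
vₚ² = 4.744 × 10^19 × (3.37724 × 10^-12 − 2.20332 × 10^-13) = 1.49764 × 10^8 m²/s²
vₚ = 12237.8 m/s ≈ 12.24 km/s
vₐ² = 4.744 × 10^19 × (2.3571 × 10^-13 − 2.20332 × 10^-13) = 729524 m²/s²
vₐ = 854.122 m/s ≈ 854.1 m/s

Final answer: vₚ = 12.24 km/s, vₐ = 854.1 m/s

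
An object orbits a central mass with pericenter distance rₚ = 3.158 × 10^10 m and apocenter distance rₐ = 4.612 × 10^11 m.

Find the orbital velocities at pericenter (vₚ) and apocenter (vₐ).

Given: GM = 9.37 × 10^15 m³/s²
rₚ = 3.158 × 10^10 m
rₐ = 4.612 × 10^11 m
GM = 9.37 × 10^15 m³/s²
a = (rₚ + rₐ)/2 = 2.4639 × 10^11 m
Vis-viva: v² = GM (2/r − 1/a)
vₚ² = 9.37 × 10^15 × (6.33312 × 10^-11 − 4.05861 × 10^-12) = 555384 m²/s²
vₚ = 745.241 m/s ≈ 745.2 m/s
vₐ² = 9.37 × 10^15 × (4.33651 × 10^-12 − 4.05861 × 10^-12) = 2603.99 m²/s²
vₐ = 51.0293 m/s ≈ 51.03 m/s

Final answer: vₚ = 745.2 m/s, vₐ = 51.03 m/s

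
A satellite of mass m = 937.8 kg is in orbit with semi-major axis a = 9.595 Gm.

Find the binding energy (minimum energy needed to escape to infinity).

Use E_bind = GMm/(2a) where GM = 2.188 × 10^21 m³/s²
a = 9.595 Gm = 9.595 × 10^9 m
GM = 2.188 × 10^21 m³/s²
m = 937.8 kg
GMm = 2.188 × 10^21 × 937.8 = 2.05191 × 10^24 m³·kg/s²
2a = 1.919 × 10^10 m
E_bind = GMm/(2a) = 1.06926 × 10^14 J ≈ 106.9 TJ

Final answer: 106.9 TJ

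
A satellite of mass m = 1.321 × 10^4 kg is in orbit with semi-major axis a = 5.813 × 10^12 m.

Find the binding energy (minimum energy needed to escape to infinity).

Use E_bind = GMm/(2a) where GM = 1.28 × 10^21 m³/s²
a = 5.813 × 10^12 m
GM = 1.28 × 10^21 m³/s²
m = 1.321 × 10^4 kg
GMm = 1.28 × 10^21 × 13210 = 1.69088 × 10^25 m³·kg/s²
2a = 1.1626 × 10^13 m
E_bind = GMm/(2a) = 1.4544 × 10^12 J ≈ 1.454 TJ

Final answer: 1.454 TJ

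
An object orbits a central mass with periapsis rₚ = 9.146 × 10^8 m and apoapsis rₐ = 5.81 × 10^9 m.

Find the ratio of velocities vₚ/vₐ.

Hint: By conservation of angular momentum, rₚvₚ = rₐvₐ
rₚ = 9.146 × 10^8 m
rₐ = 5.81 × 10^9 m
rₚvₚ = rₐvₐ  ⇒  vₚ/vₐ = rₐ/rₚ
vₚ/vₐ = (5.81 × 10^9) / (9.146 × 10^8) = 6.3525

Final answer: vₚ/vₐ = 6.353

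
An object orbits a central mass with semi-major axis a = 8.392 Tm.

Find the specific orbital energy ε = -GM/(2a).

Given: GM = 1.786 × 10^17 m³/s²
a = 8.392 Tm = 8.392 × 10^12 m
GM = 1.786 × 10^17 m³/s²
2a = 1.6784 × 10^13 m
ε = −GM/(2a) = -10641.1 J/kg ≈ -10.64 kJ/kg

Final answer: -10.64 kJ/kg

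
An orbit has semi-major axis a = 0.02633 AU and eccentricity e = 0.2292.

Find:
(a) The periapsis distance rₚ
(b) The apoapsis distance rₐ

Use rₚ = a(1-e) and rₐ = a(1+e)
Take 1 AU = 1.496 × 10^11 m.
a = 0.02633 AU = 3.93897 × 10^9 m
e = 0.2292:  1 − e = 0.7708,  1 + e = 1.2292
(a) rₚ = a(1 − e) = 3.93897 × 10^9 m × 0.7708 = 3.03616 × 10^9 m ≈ 0.0203 AU
(b) rₐ = a(1 + e) = 3.93897 × 10^9 m × 1.2292 = 4.84178 × 10^9 m ≈ 0.03236 AU

Final answer:
(a) rₚ = 0.0203 AU
(b) rₐ = 0.03236 AU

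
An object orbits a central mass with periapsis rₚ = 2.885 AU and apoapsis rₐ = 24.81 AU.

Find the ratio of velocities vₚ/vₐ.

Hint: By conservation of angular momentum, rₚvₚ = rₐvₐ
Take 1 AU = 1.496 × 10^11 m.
rₚ = 2.885 AU = 4.31596 × 10^11 m
rₐ = 24.81 AU = 3.71158 × 10^12 m
rₚvₚ = rₐvₐ  ⇒  vₚ/vₐ = rₐ/rₚ
vₚ/vₐ = (3.71158 × 10^12) / (4.31596 × 10^11) = 8.59965

Final answer: vₚ/vₐ = 8.6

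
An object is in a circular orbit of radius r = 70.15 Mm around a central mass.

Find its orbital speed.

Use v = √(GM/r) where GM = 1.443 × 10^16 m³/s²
r = 70.15 Mm = 7.015 × 10^7 m
GM = 1.443 × 10^16 m³/s²
GM/r = (1.443 × 10^16) / (7.015 × 10^7) = 2.05702 × 10^8 m²/s²
v = √(GM/r) = 14342.3 m/s ≈ 14.34 km/s

Final answer: 14.34 km/s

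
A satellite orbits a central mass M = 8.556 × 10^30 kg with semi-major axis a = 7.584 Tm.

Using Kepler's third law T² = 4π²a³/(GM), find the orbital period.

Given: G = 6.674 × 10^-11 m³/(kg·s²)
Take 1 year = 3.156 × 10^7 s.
M = 8.556 × 10^30 kg
GM = G × M = 6.674 × 10^-11 × 8.556 × 10^30 = 5.71027 × 10^20 m³/s²
a = 7.584 Tm = 7.584 × 10^12 m
a³ = 4.36209 × 10^38 m³
T = 2π √(a³/GM) = 2π √((4.36209 × 10^38) / (5.71027 × 10^20)) = 2π × 8.74015 × 10^8 s
T = 5.4916 × 10^9 s ≈ 174 years

Final answer: 174 years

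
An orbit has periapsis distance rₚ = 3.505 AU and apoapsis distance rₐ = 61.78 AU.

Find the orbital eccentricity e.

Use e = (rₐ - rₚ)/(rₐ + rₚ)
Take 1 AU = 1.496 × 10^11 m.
rₚ = 3.505 AU = 5.24348 × 10^11 m
rₐ = 61.78 AU = 9.24229 × 10^12 m
rₐ − rₚ = 8.71794 × 10^12 m
rₐ + rₚ = 9.76664 × 10^12 m
e = (rₐ − rₚ)/(rₐ + rₚ) = 0.892625

Final answer: e = 0.8926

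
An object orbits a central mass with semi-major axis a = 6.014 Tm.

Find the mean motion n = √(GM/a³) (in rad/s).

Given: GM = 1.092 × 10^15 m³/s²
a = 6.014 Tm = 6.014 × 10^12 m
GM = 1.092 × 10^15 m³/s²
a³ = 2.17516 × 10^38 m³
GM/a³ = (1.092 × 10^15) / (2.17516 × 10^38) = 5.02033 × 10^-24 s⁻²
n = √(GM/a³) = 2.24061 × 10^-12 rad/s ≈ 2.241 × 10^-12 rad/s

Final answer: n = 2.241 × 10^-12 rad/s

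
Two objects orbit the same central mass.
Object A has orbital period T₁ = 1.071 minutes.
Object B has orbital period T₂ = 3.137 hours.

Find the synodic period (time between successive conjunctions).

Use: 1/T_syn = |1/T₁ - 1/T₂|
T₁ = 1.071 minutes = 64.26 s
T₂ = 3.137 hours = 11293.2 s
1/T₁ = 0.0155618 s⁻¹
1/T₂ = 8.85489 × 10^-5 s⁻¹
|1/T₁ − 1/T₂| = 0.0154732 s⁻¹
T_syn = 1 / |1/T₁ − 1/T₂| = 64.6277 s ≈ 1.077 minutes

Final answer: T_syn = 1.077 minutes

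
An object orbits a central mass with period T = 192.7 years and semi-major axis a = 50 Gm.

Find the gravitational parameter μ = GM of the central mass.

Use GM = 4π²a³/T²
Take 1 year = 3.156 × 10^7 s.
T = 192.7 years = 6.08161 × 10^9 s
a = 50 Gm = 5 × 10^10 m
a³ = 1.25 × 10^32 m³
T² = 3.6986 × 10^19 s²
GM = 4π² × (1.25 × 10^32) / (3.6986 × 10^19) = 1.33424 × 10^14 m³/s²
GM ≈ 1.334 × 10^14 m³/s²

Final answer: GM = 1.334 × 10^14 m³/s²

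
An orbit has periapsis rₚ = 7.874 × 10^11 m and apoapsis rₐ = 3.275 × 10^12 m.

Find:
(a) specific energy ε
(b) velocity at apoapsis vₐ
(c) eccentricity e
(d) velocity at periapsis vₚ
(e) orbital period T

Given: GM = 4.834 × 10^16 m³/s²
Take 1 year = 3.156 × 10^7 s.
rₚ = 7.874 × 10^11 m
rₐ = 3.275 × 10^12 m
GM = 4.834 × 10^16 m³/s²
a = (rₚ + rₐ)/2 = 2.0312 × 10^12 m
e = (rₐ − rₚ)/(rₐ + rₚ) = (2.4876 × 10^12) / (4.0624 × 10^12) = 0.612347
(a) 2a = 4.0624 × 10^12 m;  ε = −GM/(2a) = -11899.4 J/kg ≈ -11.9 kJ/kg
(b) vₐ² = GM (2/rₐ − 1/a) = 4.834 × 10^16 × (6.10687 × 10^-13 − 4.9232 × 10^-13) = 5721.87 m²/s²;  vₐ = 75.6431 m/s ≈ 75.64 m/s
(c) e = 0.612347 ≈ 0.6123
(d) vₚ² = GM (2/rₚ − 1/a) = 4.834 × 10^16 × (2.54001 × 10^-12 − 4.9232 × 10^-13) = 98985.1 m²/s²;  vₚ = 314.619 m/s ≈ 314.6 m/s
(e) a³ = 8.38027 × 10^36 m³;  T = 2π √(a³/GM) = 2π × 1.31667 × 10^10 s = 8.27286 × 10^10 s ≈ 2621 years

Final answer:
(a) specific energy ε = -11.9 kJ/kg
(b) velocity at apoapsis vₐ = 75.64 m/s
(c) eccentricity e = 0.6123
(d) velocity at periapsis vₚ = 314.6 m/s
(e) orbital period T = 2621 years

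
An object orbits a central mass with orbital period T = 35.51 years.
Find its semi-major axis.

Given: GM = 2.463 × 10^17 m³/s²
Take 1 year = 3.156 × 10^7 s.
T = 35.51 years = 1.1207 × 10^9 s
GM = 2.463 × 10^17 m³/s²
Kepler's third law: a³ = GM T² / (4π²)
T² = 1.25596 × 10^18 s²
a³ = (2.463 × 10^17) × (1.25596 × 10^18) / (4π²) = 7.83574 × 10^33 m³
a = (a³)^(1/3) = 1.98622 × 10^11 m ≈ 198.6 Gm

Final answer: 198.6 Gm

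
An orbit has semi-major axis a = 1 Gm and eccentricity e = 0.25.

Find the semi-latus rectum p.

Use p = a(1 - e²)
a = 1 Gm = 1 × 10^9 m
e = 0.25,  e² = 0.0625,  1 − e² = 0.9375
p = a(1 − e²) = 1 × 10^9 m × 0.9375 = 9.375 × 10^8 m ≈ 937.5 Mm

Final answer: p = 937.5 Mm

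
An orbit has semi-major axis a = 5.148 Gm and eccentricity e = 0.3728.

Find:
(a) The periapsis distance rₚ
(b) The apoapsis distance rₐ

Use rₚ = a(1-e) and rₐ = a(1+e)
a = 5.148 Gm = 5.148 × 10^9 m
e = 0.3728:  1 − e = 0.6272,  1 + e = 1.3728
(a) rₚ = a(1 − e) = 5.148 × 10^9 m × 0.6272 = 3.22883 × 10^9 m ≈ 3.229 Gm
(b) rₐ = a(1 + e) = 5.148 × 10^9 m × 1.3728 = 7.06717 × 10^9 m ≈ 7.067 Gm

Final answer:
(a) rₚ = 3.229 Gm
(b) rₐ = 7.067 Gm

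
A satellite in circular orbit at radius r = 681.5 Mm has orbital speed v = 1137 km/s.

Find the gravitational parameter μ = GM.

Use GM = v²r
r = 681.5 Mm = 6.815 × 10^8 m
v = 1137 km/s = 1.137 × 10^6 m/s
v² = 1.29277 × 10^12 m²/s²
GM = v²r = 1.29277 × 10^12 × 6.815 × 10^8 = 8.81022 × 10^20 m³/s²
GM ≈ 8.81 × 10^20 m³/s²

Final answer: GM = 8.81 × 10^20 m³/s²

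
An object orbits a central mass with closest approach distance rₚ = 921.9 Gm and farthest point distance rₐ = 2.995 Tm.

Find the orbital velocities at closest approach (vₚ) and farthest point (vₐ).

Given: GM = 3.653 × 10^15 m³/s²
rₚ = 921.9 Gm = 9.219 × 10^11 m
rₐ = 2.995 Tm = 2.995 × 10^12 m
GM = 3.653 × 10^15 m³/s²
a = (rₚ + rₐ)/2 = 1.95845 × 10^12 m
Vis-viva: v² = GM (2/r − 1/a)
vₚ² = 3.653 × 10^15 × (2.16943 × 10^-12 − 5.10608 × 10^-13) = 6059.69 m²/s²
vₚ = 77.844 m/s ≈ 77.84 m/s
vₐ² = 3.653 × 10^15 × (6.6778 × 10^-13 − 5.10608 × 10^-13) = 574.148 m²/s²
vₐ = 23.9614 m/s ≈ 23.96 m/s

Final answer: vₚ = 77.84 m/s, vₐ = 23.96 m/s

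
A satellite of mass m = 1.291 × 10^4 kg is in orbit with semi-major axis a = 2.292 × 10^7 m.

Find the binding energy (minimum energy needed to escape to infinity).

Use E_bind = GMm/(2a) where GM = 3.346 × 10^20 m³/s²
a = 2.292 × 10^7 m
GM = 3.346 × 10^20 m³/s²
m = 1.291 × 10^4 kg
GMm = 3.346 × 10^20 × 12910 = 4.31969 × 10^24 m³·kg/s²
2a = 4.584 × 10^7 m
E_bind = GMm/(2a) = 9.4234 × 10^16 J ≈ 94.23 PJ

Final answer: 94.23 PJ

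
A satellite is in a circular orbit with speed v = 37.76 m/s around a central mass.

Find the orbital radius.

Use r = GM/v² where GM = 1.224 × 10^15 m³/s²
v = 37.76 m/s
GM = 1.224 × 10^15 m³/s²
v² = 1425.82 m²/s²
r = GM/v² = (1.224 × 10^15) / 1425.82 = 8.58455 × 10^11 m ≈ 858.5 Gm

Final answer: 858.5 Gm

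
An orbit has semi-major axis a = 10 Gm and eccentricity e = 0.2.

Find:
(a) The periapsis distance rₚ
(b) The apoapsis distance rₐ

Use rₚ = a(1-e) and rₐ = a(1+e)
a = 10 Gm = 1 × 10^10 m
e = 0.2:  1 − e = 0.8,  1 + e = 1.2
(a) rₚ = a(1 − e) = 1 × 10^10 m × 0.8 = 8 × 10^9 m ≈ 8 Gm
(b) rₐ = a(1 + e) = 1 × 10^10 m × 1.2 = 1.2 × 10^10 m ≈ 12 Gm

Final answer:
(a) rₚ = 8 Gm
(b) rₐ = 12 Gm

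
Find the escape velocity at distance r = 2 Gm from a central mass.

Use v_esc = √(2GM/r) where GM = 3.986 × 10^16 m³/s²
r = 2 Gm = 2 × 10^9 m
GM = 3.986 × 10^16 m³/s²
2GM/r = 2 × (3.986 × 10^16) / (2 × 10^9) = 3.986 × 10^7 m²/s²
v_esc = √(2GM/r) = 6313.48 m/s ≈ 6.313 km/s

Final answer: 6.313 km/s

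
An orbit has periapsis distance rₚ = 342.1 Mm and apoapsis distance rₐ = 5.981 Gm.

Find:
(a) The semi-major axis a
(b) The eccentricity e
rₚ = 342.1 Mm = 3.421 × 10^8 m
rₐ = 5.981 Gm = 5.981 × 10^9 m
(a) a = (rₚ + rₐ)/2 = 3.16155 × 10^9 m ≈ 3.162 Gm
(b) e = (rₐ − rₚ)/(rₐ + rₚ) = (5.6389 × 10^9) / (6.3231 × 10^9) = 0.891794

Final answer:
(a) a = 3.162 Gm
(b) e = 0.8918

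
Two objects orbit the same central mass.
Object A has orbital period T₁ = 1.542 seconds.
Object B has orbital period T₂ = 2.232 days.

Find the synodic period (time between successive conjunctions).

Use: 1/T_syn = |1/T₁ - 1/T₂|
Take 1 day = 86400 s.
T₁ = 1.542 seconds
T₂ = 2.232 days = 192845 s
1/T₁ = 0.648508 s⁻¹
1/T₂ = 5.18552 × 10^-6 s⁻¹
|1/T₁ − 1/T₂| = 0.648503 s⁻¹
T_syn = 1 / |1/T₁ − 1/T₂| = 1.54201 s ≈ 1.542 seconds

Final answer: T_syn = 1.542 seconds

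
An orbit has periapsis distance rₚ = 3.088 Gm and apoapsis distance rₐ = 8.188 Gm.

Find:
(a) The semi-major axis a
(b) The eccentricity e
rₚ = 3.088 Gm = 3.088 × 10^9 m
rₐ = 8.188 Gm = 8.188 × 10^9 m
(a) a = (rₚ + rₐ)/2 = 5.638 × 10^9 m ≈ 5.638 Gm
(b) e = (rₐ − rₚ)/(rₐ + rₚ) = (5.1 × 10^9) / (1.1276 × 10^10) = 0.452288

Final answer:
(a) a = 5.638 Gm
(b) e = 0.4523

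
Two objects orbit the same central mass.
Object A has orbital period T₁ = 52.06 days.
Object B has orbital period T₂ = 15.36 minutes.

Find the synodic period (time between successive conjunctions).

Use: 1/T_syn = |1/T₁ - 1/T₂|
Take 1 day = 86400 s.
T₁ = 52.06 days = 4.49798 × 10^6 s
T₂ = 15.36 minutes = 921.6 s
1/T₁ = 2.22322 × 10^-7 s⁻¹
1/T₂ = 0.00108507 s⁻¹
|1/T₁ − 1/T₂| = 0.00108485 s⁻¹
T_syn = 1 / |1/T₁ − 1/T₂| = 921.789 s ≈ 15.36 minutes

Final answer: T_syn = 15.36 minutes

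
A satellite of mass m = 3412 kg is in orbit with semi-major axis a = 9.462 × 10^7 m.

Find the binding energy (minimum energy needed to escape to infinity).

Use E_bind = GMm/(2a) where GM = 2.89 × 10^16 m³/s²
a = 9.462 × 10^7 m
GM = 2.89 × 10^16 m³/s²
m = 3412 kg
GMm = 2.89 × 10^16 × 3412 = 9.86068 × 10^19 m³·kg/s²
2a = 1.8924 × 10^8 m
E_bind = GMm/(2a) = 5.21067 × 10^11 J ≈ 521.1 GJ

Final answer: 521.1 GJ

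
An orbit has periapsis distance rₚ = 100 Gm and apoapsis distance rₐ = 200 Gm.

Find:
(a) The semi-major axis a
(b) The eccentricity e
rₚ = 100 Gm = 1 × 10^11 m
rₐ = 200 Gm = 2 × 10^11 m
(a) a = (rₚ + rₐ)/2 = 1.5 × 10^11 m ≈ 150 Gm
(b) e = (rₐ − rₚ)/(rₐ + rₚ) = (1 × 10^11) / (3 × 10^11) = 0.333333

Final answer:
(a) a = 150 Gm
(b) e = 0.3333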